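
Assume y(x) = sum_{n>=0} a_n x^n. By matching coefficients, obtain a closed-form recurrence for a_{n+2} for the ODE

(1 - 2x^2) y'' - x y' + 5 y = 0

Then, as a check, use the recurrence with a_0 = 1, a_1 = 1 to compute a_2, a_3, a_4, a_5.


Substitute y = sum_n a_n x^n.
(1 - 2 x^2) y'' contributes (n+2)(n+1) a_{n+2} - 2 n(n-1) a_n at x^n.
-x y'(x) contributes -n a_n at x^n.
5 y(x) contributes 5 a_n at x^n.
Matching x^n: (n+2)(n+1) a_{n+2} + (-2 n(n-1) - n + 5) a_n = 0.
Thus a_{n+2} = (2 n(n-1) + n - 5) / ((n+1)(n+2)) * a_n.

Check with a_0 = 1, a_1 = 1 (apply the recurrence for n = 0, 1, 2, 3): a_0 = 1, a_1 = 1, a_2 = -5/2, a_3 = -2/3, a_4 = -5/24, a_5 = -1/3.

a_(n+2) = (2 n(n-1) + n - 5) / ((n+1)(n+2)) * a_n; check: a_0 = 1, a_1 = 1, a_2 = -5/2, a_3 = -2/3, a_4 = -5/24, a_5 = -1/3


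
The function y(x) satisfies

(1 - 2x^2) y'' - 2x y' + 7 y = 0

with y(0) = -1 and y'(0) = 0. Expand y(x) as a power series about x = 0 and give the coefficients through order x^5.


Ansatz: y(x) = sum_{n>=0} a_n x^n, so y'(x) = sum_{n>=1} n a_n x^(n-1) and y''(x) = sum_{n>=2} n(n-1) a_n x^(n-2).
Substitute into P(x) y'' + Q(x) y' + R(x) y = 0 with P(x) = 1 - 2x^2, Q(x) = -2x, R(x) = 7, and match powers of x.
Initial conditions: a_0 = -1, a_1 = 0.
Setting the coefficient of each power of x to zero and solving order by order (substituting the coefficients already found):
  x^0: 2 a_2 + 7 a_0 = 0  ->  2 a_2 = -7 a_0 = 7  ->  a_2 = 7/2
  x^1: 6 a_3 + 5 a_1 = 0  ->  6 a_3 = -5 a_1 = 0  ->  a_3 = 0
  x^2: 12 a_4 - a_2 = 0  ->  12 a_4 = a_2 = 7/2  ->  a_4 = 7/24
  x^3: 20 a_5 - 11 a_3 = 0  ->  20 a_5 = 11 a_3 = 0  ->  a_5 = 0
Truncated series: y(x) = -1 + (7/2) x^2 + (7/24) x^4 + O(x^6).

a_0 = -1; a_1 = 0; a_2 = 7/2; a_3 = 0; a_4 = 7/24; a_5 = 0


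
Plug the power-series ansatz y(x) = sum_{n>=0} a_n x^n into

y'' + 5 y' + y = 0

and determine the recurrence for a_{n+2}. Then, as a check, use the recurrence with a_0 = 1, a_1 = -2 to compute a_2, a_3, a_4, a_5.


Substitute y = sum_n a_n x^n.
y''(x) has coefficient (n+2)(n+1) a_{n+2} at x^n;
5 y'(x) has coefficient 5 (n+1) a_{n+1} at x^n;
y(x) has coefficient 1 a_n at x^n.
Matching x^n: (n+2)(n+1) a_{n+2} + 5 (n+1) a_{n+1} + 1 a_n = 0.
Thus a_{n+2} = [-5 (n+1) a_{n+1} - 1 a_n] / ((n+1)(n+2)).

Check with a_0 = 1, a_1 = -2 (apply the recurrence for n = 0, 1, 2, 3): a_0 = 1, a_1 = -2, a_2 = 9/2, a_3 = -43/6, a_4 = 103/12, a_5 = -329/40.

a_(n+2) = [-5 (n+1) a_(n+1) - 1 a_n] / ((n+1)(n+2)); check: a_0 = 1, a_1 = -2, a_2 = 9/2, a_3 = -43/6, a_4 = 103/12, a_5 = -329/40


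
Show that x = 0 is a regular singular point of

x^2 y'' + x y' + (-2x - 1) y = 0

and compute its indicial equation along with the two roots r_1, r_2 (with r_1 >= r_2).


Divide by x^2 to reach normal form y'' + P_1(x) y' + P_2(x) y = 0 with P_1(x) = 1/x and P_2(x) = -2/x - 1/x^2.
x = 0 is a singular point because the y'-coefficient 1/x has a pole at x = 0 and the y-coefficient -2/x - 1/x^2 has a pole at x = 0.
It is a regular singular point because x P_1(x) = p(x) = 1 and x^2 P_2(x) = q(x) = -2x - 1 are polynomials, hence analytic at x = 0.
p(0) = 1,  q(0) = -1.
Indicial equation: r(r-1) + p(0) r + q(0) = 0, i.e. r^2 + (p(0) - 1) r + q(0) = 0, i.e. r^2 - 1 = 0.
Discriminant: (0)^2 - 4(-1) = 4, so r = (0 ± 2)/2.
Solving: r_1 = 1, r_2 = -1.

indicial: r^2 - 1 = 0; roots r_1 = 1, r_2 = -1


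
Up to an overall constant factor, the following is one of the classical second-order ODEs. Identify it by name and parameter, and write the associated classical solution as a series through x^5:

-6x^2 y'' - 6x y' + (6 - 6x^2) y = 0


All three coefficients share the factor -6; dividing through by -6 gives  x^2 y'' + x y' + (x^2 - 1) y = 0.
This matches the Bessel equation x^2 y'' + x y' + (x^2 - nu^2) y = 0 with nu^2 = 1, so nu = 1; the solution bounded at x = 0 is J_1(x).
Frobenius at x = 0: indicial roots ±nu; for r = nu the recurrence k(k + 2nu) c_k = -c_{k-2} gives the standard series J_nu(x) = sum_{k>=0} (-1)^k / (k! (k+nu)!) (x/2)^(2k+nu). Evaluate the first 3 terms:
  k = 0: (-1)^0 / (0! * 1! * 2^1) x^1 = 1/(1*1*2) x^1 = (1/2) x^1
  k = 1: (-1)^1 / (1! * 2! * 2^3) x^3 = -1/(1*2*8) x^3 = (-1/16) x^3
  k = 2: (-1)^2 / (2! * 3! * 2^5) x^5 = 1/(2*6*32) x^5 = (1/384) x^5
Hence J_1(x) = x^5/384 - x^3/16 + x/2 + ....

J_1(x); series = x^5/384 - x^3/16 + x/2


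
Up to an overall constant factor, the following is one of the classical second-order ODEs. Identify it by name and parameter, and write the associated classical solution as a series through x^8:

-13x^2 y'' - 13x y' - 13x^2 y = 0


All three coefficients share the factor -13; dividing through by -13 gives  x^2 y'' + x y' + x^2 y = 0.
This matches the Bessel equation x^2 y'' + x y' + (x^2 - nu^2) y = 0 with nu^2 = 0, so nu = 0; the solution bounded at x = 0 is J_0(x).
Frobenius at x = 0: indicial roots ±nu; for r = nu the recurrence k(k + 2nu) c_k = -c_{k-2} gives the standard series J_nu(x) = sum_{k>=0} (-1)^k / (k! (k+nu)!) (x/2)^(2k+nu). Evaluate the first 5 terms:
  k = 0: (-1)^0 / (0! * 0! * 2^0) x^0 = 1/(1*1*1) x^0 = (1) x^0
  k = 1: (-1)^1 / (1! * 1! * 2^2) x^2 = -1/(1*1*4) x^2 = (-1/4) x^2
  k = 2: (-1)^2 / (2! * 2! * 2^4) x^4 = 1/(2*2*16) x^4 = (1/64) x^4
  k = 3: (-1)^3 / (3! * 3! * 2^6) x^6 = -1/(6*6*64) x^6 = (-1/2304) x^6
  k = 4: (-1)^4 / (4! * 4! * 2^8) x^8 = 1/(24*24*256) x^8 = (1/147456) x^8
Hence J_0(x) = x^8/147456 - x^6/2304 + x^4/64 - x^2/4 + 1 + ....

J_0(x); series = x^8/147456 - x^6/2304 + x^4/64 - x^2/4 + 1


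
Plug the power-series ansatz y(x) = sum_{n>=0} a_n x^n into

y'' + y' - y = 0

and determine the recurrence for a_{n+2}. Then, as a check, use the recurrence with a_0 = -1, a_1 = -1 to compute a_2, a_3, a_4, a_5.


Substitute y = sum_n a_n x^n.
y''(x) has coefficient (n+2)(n+1) a_{n+2} at x^n;
y'(x) has coefficient (n+1) a_{n+1} at x^n;
-y(x) has coefficient -1 a_n at x^n.
Matching x^n: (n+2)(n+1) a_{n+2} + (n+1) a_{n+1} - 1 a_n = 0.
Thus a_{n+2} = [-(n+1) a_{n+1} + 1 a_n] / ((n+1)(n+2)).

Check with a_0 = -1, a_1 = -1 (apply the recurrence for n = 0, 1, 2, 3): a_0 = -1, a_1 = -1, a_2 = 0, a_3 = -1/6, a_4 = 1/24, a_5 = -1/60.

a_(n+2) = [-(n+1) a_(n+1) + 1 a_n] / ((n+1)(n+2)); check: a_0 = -1, a_1 = -1, a_2 = 0, a_3 = -1/6, a_4 = 1/24, a_5 = -1/60


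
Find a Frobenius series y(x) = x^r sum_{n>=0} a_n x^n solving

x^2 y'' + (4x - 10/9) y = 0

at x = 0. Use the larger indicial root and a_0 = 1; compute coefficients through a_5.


Write in Frobenius form y'' + (p(x)/x) y' + (q(x)/x^2) y = 0:
  p(x) = 0,  q(x) = 4x - 10/9.
Indicial equation: r(r-1) + (0) r + (-10/9) = 0 -> roots r_1 = 5/3, r_2 = -2/3.
Take r = r_1 = 5/3. Let y(x) = x^r sum_{n>=0} a_n x^n with a_0 = 1.
Substitute y = x^r sum a_n x^n and match x^{r+n}. The recurrence is
  D(n) a_n + 4 a_{n-1} = 0,  where D(n) = (r+n)(r+n-1) + (0)(r+n) + (-10/9).
  a_n = -4 / D(n) * a_{n-1}.
Since the indicial polynomial factors as (r - r_1)(r - r_2), D(n) = (r_1 + n - r_1)(r_1 + n - r_2) = n(n + 7/3).
Evaluating step by step (a_0 = 1):
  n = 1: D(1) = 1(1 + 7/3) = 10/3; numerator = -4(1) = -4; a_1 = (-4)/(10/3) = -6/5
  n = 2: D(2) = 2(2 + 7/3) = 26/3; numerator = -4(-6/5) = 24/5; a_2 = (24/5)/(26/3) = 36/65
  n = 3: D(3) = 3(3 + 7/3) = 16; numerator = -4(36/65) = -144/65; a_3 = (-144/65)/(16) = -9/65
  n = 4: D(4) = 4(4 + 7/3) = 76/3; numerator = -4(-9/65) = 36/65; a_4 = (36/65)/(76/3) = 27/1235
  n = 5: D(5) = 5(5 + 7/3) = 110/3; numerator = -4(27/1235) = -108/1235; a_5 = (-108/1235)/(110/3) = -162/67925

r = 5/3; a_0 = 1; a_1 = -6/5; a_2 = 36/65; a_3 = -9/65; a_4 = 27/1235; a_5 = -162/67925


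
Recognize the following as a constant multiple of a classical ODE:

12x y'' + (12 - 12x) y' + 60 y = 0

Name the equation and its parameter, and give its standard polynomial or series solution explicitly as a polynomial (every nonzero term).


All three coefficients share the factor 12; dividing through by 12 gives  x y'' + (1 - x) y' + 5 y = 0.
This matches the Laguerre equation x y'' + (1 - x) y' + n y = 0 with n = 5; the polynomial solution is L_5(x).
With y = sum_k a_k x^k, matching x^k gives (k+1)k a_{k+1} + (k+1) a_{k+1} - k a_k + n a_k = 0, i.e. (k+1)^2 a_{k+1} = (k - n) a_k = (k - 5) a_k. The right side vanishes at k = 5, so the series terminates at degree 5.
Standard normalization L_n(0) = 1 gives a_0 = 1. Work upward with a_{k+1} = (k - 5) a_k / (k+1)^2:
  a_1 = (0 - 5)(1) / 1^2 = -5/1 = -5
  a_2 = (1 - 5)(-5) / 2^2 = 20/4 = 5
  a_3 = (2 - 5)(5) / 3^2 = -15/9 = -5/3
  a_4 = (3 - 5)(-5/3) / 4^2 = (10/3)/16 = 5/24
  a_5 = (4 - 5)(5/24) / 5^2 = (-5/24)/25 = -1/120
Hence L_5(x) = -x^5/120 + 5 x^4/24 - 5 x^3/3 + 5 x^2 - 5 x + 1.

L_5(x); series = -x^5/120 + 5 x^4/24 - 5 x^3/3 + 5 x^2 - 5 x + 1


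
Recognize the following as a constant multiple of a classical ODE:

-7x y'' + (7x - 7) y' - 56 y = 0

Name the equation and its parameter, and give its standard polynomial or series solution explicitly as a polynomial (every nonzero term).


All three coefficients share the factor -7; dividing through by -7 gives  x y'' + (1 - x) y' + 8 y = 0.
This matches the Laguerre equation x y'' + (1 - x) y' + n y = 0 with n = 8; the polynomial solution is L_8(x).
With y = sum_k a_k x^k, matching x^k gives (k+1)k a_{k+1} + (k+1) a_{k+1} - k a_k + n a_k = 0, i.e. (k+1)^2 a_{k+1} = (k - n) a_k = (k - 8) a_k. The right side vanishes at k = 8, so the series terminates at degree 8.
Standard normalization L_n(0) = 1 gives a_0 = 1. Work upward with a_{k+1} = (k - 8) a_k / (k+1)^2:
  a_1 = (0 - 8)(1) / 1^2 = -8/1 = -8
  a_2 = (1 - 8)(-8) / 2^2 = 56/4 = 14
  a_3 = (2 - 8)(14) / 3^2 = -84/9 = -28/3
  a_4 = (3 - 8)(-28/3) / 4^2 = (140/3)/16 = 35/12
  a_5 = (4 - 8)(35/12) / 5^2 = (-35/3)/25 = -7/15
  a_6 = (5 - 8)(-7/15) / 6^2 = (7/5)/36 = 7/180
  a_7 = (6 - 8)(7/180) / 7^2 = (-7/90)/49 = -1/630
  a_8 = (7 - 8)(-1/630) / 8^2 = (1/630)/64 = 1/40320
Hence L_8(x) = x^8/40320 - x^7/630 + 7 x^6/180 - 7 x^5/15 + 35 x^4/12 - 28 x^3/3 + 14 x^2 - 8 x + 1.

L_8(x); series = x^8/40320 - x^7/630 + 7 x^6/180 - 7 x^5/15 + 35 x^4/12 - 28 x^3/3 + 14 x^2 - 8 x + 1


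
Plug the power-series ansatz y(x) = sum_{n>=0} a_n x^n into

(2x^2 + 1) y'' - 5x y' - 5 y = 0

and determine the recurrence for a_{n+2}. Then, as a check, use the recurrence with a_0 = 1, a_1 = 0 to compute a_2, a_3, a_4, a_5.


Substitute y = sum_n a_n x^n.
(1 + 2 x^2) y'' contributes (n+2)(n+1) a_{n+2} + 2 n(n-1) a_n at x^n.
-5 x y'(x) contributes -5 n a_n at x^n.
-5 y(x) contributes -5 a_n at x^n.
Matching x^n: (n+2)(n+1) a_{n+2} + (2 n(n-1) - 5 n - 5) a_n = 0.
Thus a_{n+2} = (-2 n(n-1) + 5 n + 5) / ((n+1)(n+2)) * a_n.

Check with a_0 = 1, a_1 = 0 (apply the recurrence for n = 0, 1, 2, 3): a_0 = 1, a_1 = 0, a_2 = 5/2, a_3 = 0, a_4 = 55/24, a_5 = 0.

a_(n+2) = (-2 n(n-1) + 5 n + 5) / ((n+1)(n+2)) * a_n; check: a_0 = 1, a_1 = 0, a_2 = 5/2, a_3 = 0, a_4 = 55/24, a_5 = 0


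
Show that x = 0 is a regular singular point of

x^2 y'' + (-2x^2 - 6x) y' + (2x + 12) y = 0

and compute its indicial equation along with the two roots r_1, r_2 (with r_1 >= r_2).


Divide by x^2 to reach normal form y'' + P_1(x) y' + P_2(x) y = 0 with P_1(x) = -2 - 6/x and P_2(x) = 2/x + 12/x^2.
x = 0 is a singular point because the y'-coefficient -2 - 6/x has a pole at x = 0 and the y-coefficient 2/x + 12/x^2 has a pole at x = 0.
It is a regular singular point because x P_1(x) = p(x) = -2x - 6 and x^2 P_2(x) = q(x) = 2x + 12 are polynomials, hence analytic at x = 0.
p(0) = -6,  q(0) = 12.
Indicial equation: r(r-1) + p(0) r + q(0) = 0, i.e. r^2 + (p(0) - 1) r + q(0) = 0, i.e. r^2 - 7 r + 12 = 0.
Discriminant: (-7)^2 - 4(12) = 1, so r = (7 ± 1)/2.
Solving: r_1 = 4, r_2 = 3.

indicial: r^2 - 7 r + 12 = 0; roots r_1 = 4, r_2 = 3


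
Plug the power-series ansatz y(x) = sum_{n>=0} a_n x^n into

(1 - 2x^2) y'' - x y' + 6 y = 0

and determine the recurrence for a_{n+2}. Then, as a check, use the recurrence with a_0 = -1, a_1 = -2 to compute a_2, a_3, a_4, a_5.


Substitute y = sum_n a_n x^n.
(1 - 2 x^2) y'' contributes (n+2)(n+1) a_{n+2} - 2 n(n-1) a_n at x^n.
-x y'(x) contributes -n a_n at x^n.
6 y(x) contributes 6 a_n at x^n.
Matching x^n: (n+2)(n+1) a_{n+2} + (-2 n(n-1) - n + 6) a_n = 0.
Thus a_{n+2} = (2 n(n-1) + n - 6) / ((n+1)(n+2)) * a_n.

Check with a_0 = -1, a_1 = -2 (apply the recurrence for n = 0, 1, 2, 3): a_0 = -1, a_1 = -2, a_2 = 3, a_3 = 5/3, a_4 = 0, a_5 = 3/4.

a_(n+2) = (2 n(n-1) + n - 6) / ((n+1)(n+2)) * a_n; check: a_0 = -1, a_1 = -2, a_2 = 3, a_3 = 5/3, a_4 = 0, a_5 = 3/4


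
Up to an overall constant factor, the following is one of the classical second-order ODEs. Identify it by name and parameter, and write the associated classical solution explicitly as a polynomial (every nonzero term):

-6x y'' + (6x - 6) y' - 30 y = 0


All three coefficients share the factor -6; dividing through by -6 gives  x y'' + (1 - x) y' + 5 y = 0.
This matches the Laguerre equation x y'' + (1 - x) y' + n y = 0 with n = 5; the polynomial solution is L_5(x).
With y = sum_k a_k x^k, matching x^k gives (k+1)k a_{k+1} + (k+1) a_{k+1} - k a_k + n a_k = 0, i.e. (k+1)^2 a_{k+1} = (k - n) a_k = (k - 5) a_k. The right side vanishes at k = 5, so the series terminates at degree 5.
Standard normalization L_n(0) = 1 gives a_0 = 1. Work upward with a_{k+1} = (k - 5) a_k / (k+1)^2:
  a_1 = (0 - 5)(1) / 1^2 = -5/1 = -5
  a_2 = (1 - 5)(-5) / 2^2 = 20/4 = 5
  a_3 = (2 - 5)(5) / 3^2 = -15/9 = -5/3
  a_4 = (3 - 5)(-5/3) / 4^2 = (10/3)/16 = 5/24
  a_5 = (4 - 5)(5/24) / 5^2 = (-5/24)/25 = -1/120
Hence L_5(x) = -x^5/120 + 5 x^4/24 - 5 x^3/3 + 5 x^2 - 5 x + 1.

L_5(x); series = -x^5/120 + 5 x^4/24 - 5 x^3/3 + 5 x^2 - 5 x + 1


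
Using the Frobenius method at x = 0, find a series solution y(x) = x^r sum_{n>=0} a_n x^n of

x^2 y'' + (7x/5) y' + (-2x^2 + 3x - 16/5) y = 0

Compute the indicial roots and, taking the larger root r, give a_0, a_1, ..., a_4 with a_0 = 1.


Write in Frobenius form y'' + (p(x)/x) y' + (q(x)/x^2) y = 0:
  p(x) = 7/5,  q(x) = -2x^2 + 3x - 16/5.
Indicial equation: r(r-1) + (7/5) r + (-16/5) = 0 -> roots r_1 = 8/5, r_2 = -2.
Take r = r_1 = 8/5. Let y(x) = x^r sum_{n>=0} a_n x^n with a_0 = 1.
Substitute y = x^r sum a_n x^n and match x^{r+n}. The recurrence is
  D(n) a_n + 3 a_{n-1} - 2 a_{n-2} = 0,  where D(n) = (r+n)(r+n-1) + (7/5)(r+n) + (-16/5).
  a_n = [-3 a_{n-1} + 2 a_{n-2}] / D(n).
Since the indicial polynomial factors as (r - r_1)(r - r_2), D(n) = (r_1 + n - r_1)(r_1 + n - r_2) = n(n + 18/5).
Evaluating step by step (a_0 = 1):
  n = 1: D(1) = 1(1 + 18/5) = 23/5; numerator = -3(1) = -3; a_1 = (-3)/(23/5) = -15/23
  n = 2: D(2) = 2(2 + 18/5) = 56/5; numerator = -3(-15/23) + 2(1) = 91/23; a_2 = (91/23)/(56/5) = 65/184
  n = 3: D(3) = 3(3 + 18/5) = 99/5; numerator = -3(65/184) + 2(-15/23) = -435/184; a_3 = (-435/184)/(99/5) = -725/6072
  n = 4: D(4) = 4(4 + 18/5) = 152/5; numerator = -3(-725/6072) + 2(65/184) = 2155/2024; a_4 = (2155/2024)/(152/5) = 10775/307648

r = 8/5; a_0 = 1; a_1 = -15/23; a_2 = 65/184; a_3 = -725/6072; a_4 = 10775/307648


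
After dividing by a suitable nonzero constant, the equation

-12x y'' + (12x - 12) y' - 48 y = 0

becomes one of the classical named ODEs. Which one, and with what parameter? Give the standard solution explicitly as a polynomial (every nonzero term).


All three coefficients share the factor -12; dividing through by -12 gives  x y'' + (1 - x) y' + 4 y = 0.
This matches the Laguerre equation x y'' + (1 - x) y' + n y = 0 with n = 4; the polynomial solution is L_4(x).
With y = sum_k a_k x^k, matching x^k gives (k+1)k a_{k+1} + (k+1) a_{k+1} - k a_k + n a_k = 0, i.e. (k+1)^2 a_{k+1} = (k - n) a_k = (k - 4) a_k. The right side vanishes at k = 4, so the series terminates at degree 4.
Standard normalization L_n(0) = 1 gives a_0 = 1. Work upward with a_{k+1} = (k - 4) a_k / (k+1)^2:
  a_1 = (0 - 4)(1) / 1^2 = -4/1 = -4
  a_2 = (1 - 4)(-4) / 2^2 = 12/4 = 3
  a_3 = (2 - 4)(3) / 3^2 = -6/9 = -2/3
  a_4 = (3 - 4)(-2/3) / 4^2 = (2/3)/16 = 1/24
Hence L_4(x) = x^4/24 - 2 x^3/3 + 3 x^2 - 4 x + 1.

L_4(x); series = x^4/24 - 2 x^3/3 + 3 x^2 - 4 x + 1


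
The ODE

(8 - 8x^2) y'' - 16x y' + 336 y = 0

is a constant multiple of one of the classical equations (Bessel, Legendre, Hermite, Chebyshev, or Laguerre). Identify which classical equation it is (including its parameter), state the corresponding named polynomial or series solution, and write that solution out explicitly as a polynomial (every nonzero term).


All three coefficients share the factor 8; dividing through by 8 gives  (1 - x^2) y'' - 2x y' + 42 y = 0.
This matches the Legendre equation (1 - x^2) y'' - 2x y' + n(n+1) y = 0 (note the -2x y' term) with n(n+1) = 42, so n = 6; the polynomial solution is P_6(x).
With y = sum_k a_k x^k, matching x^k gives (k+2)(k+1) a_{k+2} = [k(k+1) - n(n+1)] a_k = (k - 6)(k + 7) a_k. The right side vanishes at k = 6, so the series with the parity of 6 terminates at degree 6.
Standard normalization (P_n(1) = 1): leading coefficient (2n)!/(2^n (n!)^2) = 479001600/(64*518400) = 231/16, so a_6 = 231/16. Work downward with a_k = (k+1)(k+2) a_{k+2} / ((k - 6)(k + 7)):
  a_4 = (5)(6)(231/16) / ((4 - 6)(4 + 7)) = (3465/8)/(-22) = -315/16
  a_2 = (3)(4)(-315/16) / ((2 - 6)(2 + 7)) = (-945/4)/(-36) = 105/16
  a_0 = (1)(2)(105/16) / ((0 - 6)(0 + 7)) = (105/8)/(-42) = -5/16
Hence P_6(x) = 231 x^6/16 - 315 x^4/16 + 105 x^2/16 - 5/16.

P_6(x); series = 231 x^6/16 - 315 x^4/16 + 105 x^2/16 - 5/16


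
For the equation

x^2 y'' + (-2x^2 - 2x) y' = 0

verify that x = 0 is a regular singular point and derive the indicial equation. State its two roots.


Divide by x^2 to reach normal form y'' + P_1(x) y' + P_2(x) y = 0 with P_1(x) = -2 - 2/x and P_2(x) = 0.
x = 0 is a singular point because the y'-coefficient -2 - 2/x has a pole at x = 0.
It is a regular singular point because x P_1(x) = p(x) = -2x - 2 and x^2 P_2(x) = q(x) = 0 are polynomials, hence analytic at x = 0.
p(0) = -2,  q(0) = 0.
Indicial equation: r(r-1) + p(0) r + q(0) = 0, i.e. r^2 + (p(0) - 1) r + q(0) = 0, i.e. r^2 - 3 r = 0.
Discriminant: (-3)^2 - 4(0) = 9, so r = (3 ± 3)/2.
Solving: r_1 = 3, r_2 = 0.

indicial: r^2 - 3 r = 0; roots r_1 = 3, r_2 = 0


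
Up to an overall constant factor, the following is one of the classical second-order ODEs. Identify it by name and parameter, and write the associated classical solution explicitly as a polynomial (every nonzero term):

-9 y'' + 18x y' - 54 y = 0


All three coefficients share the factor -9; dividing through by -9 gives  y'' - 2x y' + 6 y = 0.
This matches the Hermite equation y'' - 2x y' + 2n y = 0 with 2n = 6, so n = 3; the polynomial solution is H_3(x).
With y = sum_k a_k x^k, matching x^k gives (k+2)(k+1) a_{k+2} = 2(k - n) a_k = 2(k - 3) a_k. The right side vanishes at k = 3, so the series with the parity of 3 terminates at degree 3.
Standard normalization: leading coefficient of H_n is 2^n, so a_3 = 2^3 = 8. Work downward with a_k = (k+1)(k+2) a_{k+2} / (2(k - n)):
  a_1 = (2)(3)(8) / (2(1 - 3)) = 48/(-4) = -12
Hence H_3(x) = 8 x^3 - 12 x.

H_3(x); series = 8 x^3 - 12 x


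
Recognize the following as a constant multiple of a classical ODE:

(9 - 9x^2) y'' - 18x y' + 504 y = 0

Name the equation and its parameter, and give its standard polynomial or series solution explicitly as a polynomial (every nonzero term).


All three coefficients share the factor 9; dividing through by 9 gives  (1 - x^2) y'' - 2x y' + 56 y = 0.
This matches the Legendre equation (1 - x^2) y'' - 2x y' + n(n+1) y = 0 (note the -2x y' term) with n(n+1) = 56, so n = 7; the polynomial solution is P_7(x).
With y = sum_k a_k x^k, matching x^k gives (k+2)(k+1) a_{k+2} = [k(k+1) - n(n+1)] a_k = (k - 7)(k + 8) a_k. The right side vanishes at k = 7, so the series with the parity of 7 terminates at degree 7.
Standard normalization (P_n(1) = 1): leading coefficient (2n)!/(2^n (n!)^2) = 87178291200/(128*25401600) = 429/16, so a_7 = 429/16. Work downward with a_k = (k+1)(k+2) a_{k+2} / ((k - 7)(k + 8)):
  a_5 = (6)(7)(429/16) / ((5 - 7)(5 + 8)) = (9009/8)/(-26) = -693/16
  a_3 = (4)(5)(-693/16) / ((3 - 7)(3 + 8)) = (-3465/4)/(-44) = 315/16
  a_1 = (2)(3)(315/16) / ((1 - 7)(1 + 8)) = (945/8)/(-54) = -35/16
Hence P_7(x) = 429 x^7/16 - 693 x^5/16 + 315 x^3/16 - 35 x/16.

P_7(x); series = 429 x^7/16 - 693 x^5/16 + 315 x^3/16 - 35 x/16


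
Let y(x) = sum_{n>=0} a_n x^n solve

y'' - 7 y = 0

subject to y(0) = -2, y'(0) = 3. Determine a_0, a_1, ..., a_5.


Ansatz: y(x) = sum_{n>=0} a_n x^n, so y'(x) = sum_{n>=1} n a_n x^(n-1) and y''(x) = sum_{n>=2} n(n-1) a_n x^(n-2).
Substitute into P(x) y'' + Q(x) y' + R(x) y = 0 with P(x) = 1, Q(x) = 0, R(x) = -7, and match powers of x.
Initial conditions: a_0 = -2, a_1 = 3.
Setting the coefficient of each power of x to zero and solving order by order (substituting the coefficients already found):
  x^0: 2 a_2 - 7 a_0 = 0  ->  2 a_2 = 7 a_0 = -14  ->  a_2 = -7
  x^1: 6 a_3 - 7 a_1 = 0  ->  6 a_3 = 7 a_1 = 21  ->  a_3 = 7/2
  x^2: 12 a_4 - 7 a_2 = 0  ->  12 a_4 = 7 a_2 = -49  ->  a_4 = -49/12
  x^3: 20 a_5 - 7 a_3 = 0  ->  20 a_5 = 7 a_3 = 49/2  ->  a_5 = 49/40
Truncated series: y(x) = -2 + 3 x - 7 x^2 + (7/2) x^3 - (49/12) x^4 + (49/40) x^5 + O(x^6).

a_0 = -2; a_1 = 3; a_2 = -7; a_3 = 7/2; a_4 = -49/12; a_5 = 49/40


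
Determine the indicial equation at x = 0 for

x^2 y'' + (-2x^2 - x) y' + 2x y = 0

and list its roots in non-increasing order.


Divide by x^2 to reach normal form y'' + P_1(x) y' + P_2(x) y = 0 with P_1(x) = -2 - 1/x and P_2(x) = 2/x.
x = 0 is a singular point because the y'-coefficient -2 - 1/x has a pole at x = 0 and the y-coefficient 2/x has a pole at x = 0.
It is a regular singular point because x P_1(x) = p(x) = -2x - 1 and x^2 P_2(x) = q(x) = 2x are polynomials, hence analytic at x = 0.
p(0) = -1,  q(0) = 0.
Indicial equation: r(r-1) + p(0) r + q(0) = 0, i.e. r^2 + (p(0) - 1) r + q(0) = 0, i.e. r^2 - 2 r = 0.
Discriminant: (-2)^2 - 4(0) = 4, so r = (2 ± 2)/2.
Solving: r_1 = 2, r_2 = 0.

indicial: r^2 - 2 r = 0; roots r_1 = 2, r_2 = 0


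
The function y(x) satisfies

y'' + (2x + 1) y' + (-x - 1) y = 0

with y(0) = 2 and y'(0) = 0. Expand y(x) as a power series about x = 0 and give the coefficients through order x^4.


Ansatz: y(x) = sum_{n>=0} a_n x^n, so y'(x) = sum_{n>=1} n a_n x^(n-1) and y''(x) = sum_{n>=2} n(n-1) a_n x^(n-2).
Substitute into P(x) y'' + Q(x) y' + R(x) y = 0 with P(x) = 1, Q(x) = 2x + 1, R(x) = -x - 1, and match powers of x.
Initial conditions: a_0 = 2, a_1 = 0.
Setting the coefficient of each power of x to zero and solving order by order (substituting the coefficients already found):
  x^0: 2 a_2 + a_1 - a_0 = 0  ->  2 a_2 = -a_1 + a_0 = 2  ->  a_2 = 1
  x^1: 6 a_3 + 2 a_2 + a_1 - a_0 = 0  ->  6 a_3 = -2 a_2 - a_1 + a_0 = 0  ->  a_3 = 0
  x^2: 12 a_4 + 3 a_3 + 3 a_2 - a_1 = 0  ->  12 a_4 = -3 a_3 - 3 a_2 + a_1 = -3  ->  a_4 = -1/4
Truncated series: y(x) = 2 + x^2 - (1/4) x^4 + O(x^5).

a_0 = 2; a_1 = 0; a_2 = 1; a_3 = 0; a_4 = -1/4


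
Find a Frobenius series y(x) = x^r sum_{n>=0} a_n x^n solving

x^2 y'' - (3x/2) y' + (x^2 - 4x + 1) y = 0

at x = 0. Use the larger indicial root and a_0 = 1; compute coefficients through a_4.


Write in Frobenius form y'' + (p(x)/x) y' + (q(x)/x^2) y = 0:
  p(x) = -3/2,  q(x) = x^2 - 4x + 1.
Indicial equation: r(r-1) + (-3/2) r + (1) = 0 -> roots r_1 = 2, r_2 = 1/2.
Take r = r_1 = 2. Let y(x) = x^r sum_{n>=0} a_n x^n with a_0 = 1.
Substitute y = x^r sum a_n x^n and match x^{r+n}. The recurrence is
  D(n) a_n - 4 a_{n-1} + 1 a_{n-2} = 0,  where D(n) = (r+n)(r+n-1) + (-3/2)(r+n) + (1).
  a_n = [4 a_{n-1} - 1 a_{n-2}] / D(n).
Since the indicial polynomial factors as (r - r_1)(r - r_2), D(n) = (r_1 + n - r_1)(r_1 + n - r_2) = n(n + 3/2).
Evaluating step by step (a_0 = 1):
  n = 1: D(1) = 1(1 + 3/2) = 5/2; numerator = 4(1) = 4; a_1 = (4)/(5/2) = 8/5
  n = 2: D(2) = 2(2 + 3/2) = 7; numerator = 4(8/5) - 1(1) = 27/5; a_2 = (27/5)/(7) = 27/35
  n = 3: D(3) = 3(3 + 3/2) = 27/2; numerator = 4(27/35) - 1(8/5) = 52/35; a_3 = (52/35)/(27/2) = 104/945
  n = 4: D(4) = 4(4 + 3/2) = 22; numerator = 4(104/945) - 1(27/35) = -313/945; a_4 = (-313/945)/(22) = -313/20790

r = 2; a_0 = 1; a_1 = 8/5; a_2 = 27/35; a_3 = 104/945; a_4 = -313/20790


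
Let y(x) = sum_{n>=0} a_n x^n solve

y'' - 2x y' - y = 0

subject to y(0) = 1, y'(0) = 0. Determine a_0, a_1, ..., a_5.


Ansatz: y(x) = sum_{n>=0} a_n x^n, so y'(x) = sum_{n>=1} n a_n x^(n-1) and y''(x) = sum_{n>=2} n(n-1) a_n x^(n-2).
Substitute into P(x) y'' + Q(x) y' + R(x) y = 0 with P(x) = 1, Q(x) = -2x, R(x) = -1, and match powers of x.
Initial conditions: a_0 = 1, a_1 = 0.
Setting the coefficient of each power of x to zero and solving order by order (substituting the coefficients already found):
  x^0: 2 a_2 - a_0 = 0  ->  2 a_2 = a_0 = 1  ->  a_2 = 1/2
  x^1: 6 a_3 - 3 a_1 = 0  ->  6 a_3 = 3 a_1 = 0  ->  a_3 = 0
  x^2: 12 a_4 - 5 a_2 = 0  ->  12 a_4 = 5 a_2 = 5/2  ->  a_4 = 5/24
  x^3: 20 a_5 - 7 a_3 = 0  ->  20 a_5 = 7 a_3 = 0  ->  a_5 = 0
Truncated series: y(x) = 1 + (1/2) x^2 + (5/24) x^4 + O(x^6).

a_0 = 1; a_1 = 0; a_2 = 1/2; a_3 = 0; a_4 = 5/24; a_5 = 0


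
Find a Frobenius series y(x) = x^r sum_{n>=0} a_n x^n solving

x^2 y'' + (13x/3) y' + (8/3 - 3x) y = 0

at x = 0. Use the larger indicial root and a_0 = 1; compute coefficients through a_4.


Write in Frobenius form y'' + (p(x)/x) y' + (q(x)/x^2) y = 0:
  p(x) = 13/3,  q(x) = 8/3 - 3x.
Indicial equation: r(r-1) + (13/3) r + (8/3) = 0 -> roots r_1 = -4/3, r_2 = -2.
Take r = r_1 = -4/3. Let y(x) = x^r sum_{n>=0} a_n x^n with a_0 = 1.
Substitute y = x^r sum a_n x^n and match x^{r+n}. The recurrence is
  D(n) a_n - 3 a_{n-1} = 0,  where D(n) = (r+n)(r+n-1) + (13/3)(r+n) + (8/3).
  a_n = 3 / D(n) * a_{n-1}.
Since the indicial polynomial factors as (r - r_1)(r - r_2), D(n) = (r_1 + n - r_1)(r_1 + n - r_2) = n(n + 2/3).
Evaluating step by step (a_0 = 1):
  n = 1: D(1) = 1(1 + 2/3) = 5/3; numerator = 3(1) = 3; a_1 = (3)/(5/3) = 9/5
  n = 2: D(2) = 2(2 + 2/3) = 16/3; numerator = 3(9/5) = 27/5; a_2 = (27/5)/(16/3) = 81/80
  n = 3: D(3) = 3(3 + 2/3) = 11; numerator = 3(81/80) = 243/80; a_3 = (243/80)/(11) = 243/880
  n = 4: D(4) = 4(4 + 2/3) = 56/3; numerator = 3(243/880) = 729/880; a_4 = (729/880)/(56/3) = 2187/49280

r = -4/3; a_0 = 1; a_1 = 9/5; a_2 = 81/80; a_3 = 243/880; a_4 = 2187/49280


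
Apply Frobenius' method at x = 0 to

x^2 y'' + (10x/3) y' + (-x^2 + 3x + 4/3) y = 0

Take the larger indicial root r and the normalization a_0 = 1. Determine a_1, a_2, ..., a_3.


Write in Frobenius form y'' + (p(x)/x) y' + (q(x)/x^2) y = 0:
  p(x) = 10/3,  q(x) = -x^2 + 3x + 4/3.
Indicial equation: r(r-1) + (10/3) r + (4/3) = 0 -> roots r_1 = -1, r_2 = -4/3.
Take r = r_1 = -1. Let y(x) = x^r sum_{n>=0} a_n x^n with a_0 = 1.
Substitute y = x^r sum a_n x^n and match x^{r+n}. The recurrence is
  D(n) a_n + 3 a_{n-1} - 1 a_{n-2} = 0,  where D(n) = (r+n)(r+n-1) + (10/3)(r+n) + (4/3).
  a_n = [-3 a_{n-1} + 1 a_{n-2}] / D(n).
Since the indicial polynomial factors as (r - r_1)(r - r_2), D(n) = (r_1 + n - r_1)(r_1 + n - r_2) = n(n + 1/3).
Evaluating step by step (a_0 = 1):
  n = 1: D(1) = 1(1 + 1/3) = 4/3; numerator = -3(1) = -3; a_1 = (-3)/(4/3) = -9/4
  n = 2: D(2) = 2(2 + 1/3) = 14/3; numerator = -3(-9/4) + 1(1) = 31/4; a_2 = (31/4)/(14/3) = 93/56
  n = 3: D(3) = 3(3 + 1/3) = 10; numerator = -3(93/56) + 1(-9/4) = -405/56; a_3 = (-405/56)/(10) = -81/112

r = -1; a_0 = 1; a_1 = -9/4; a_2 = 93/56; a_3 = -81/112


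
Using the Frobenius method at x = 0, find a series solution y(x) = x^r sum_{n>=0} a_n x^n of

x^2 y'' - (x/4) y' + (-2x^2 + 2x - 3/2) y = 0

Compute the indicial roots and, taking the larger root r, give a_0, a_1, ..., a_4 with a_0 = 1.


Write in Frobenius form y'' + (p(x)/x) y' + (q(x)/x^2) y = 0:
  p(x) = -1/4,  q(x) = -2x^2 + 2x - 3/2.
Indicial equation: r(r-1) + (-1/4) r + (-3/2) = 0 -> roots r_1 = 2, r_2 = -3/4.
Take r = r_1 = 2. Let y(x) = x^r sum_{n>=0} a_n x^n with a_0 = 1.
Substitute y = x^r sum a_n x^n and match x^{r+n}. The recurrence is
  D(n) a_n + 2 a_{n-1} - 2 a_{n-2} = 0,  where D(n) = (r+n)(r+n-1) + (-1/4)(r+n) + (-3/2).
  a_n = [-2 a_{n-1} + 2 a_{n-2}] / D(n).
Since the indicial polynomial factors as (r - r_1)(r - r_2), D(n) = (r_1 + n - r_1)(r_1 + n - r_2) = n(n + 11/4).
Evaluating step by step (a_0 = 1):
  n = 1: D(1) = 1(1 + 11/4) = 15/4; numerator = -2(1) = -2; a_1 = (-2)/(15/4) = -8/15
  n = 2: D(2) = 2(2 + 11/4) = 19/2; numerator = -2(-8/15) + 2(1) = 46/15; a_2 = (46/15)/(19/2) = 92/285
  n = 3: D(3) = 3(3 + 11/4) = 69/4; numerator = -2(92/285) + 2(-8/15) = -488/285; a_3 = (-488/285)/(69/4) = -1952/19665
  n = 4: D(4) = 4(4 + 11/4) = 27; numerator = -2(-1952/19665) + 2(92/285) = 3320/3933; a_4 = (3320/3933)/(27) = 3320/106191

r = 2; a_0 = 1; a_1 = -8/15; a_2 = 92/285; a_3 = -1952/19665; a_4 = 3320/106191


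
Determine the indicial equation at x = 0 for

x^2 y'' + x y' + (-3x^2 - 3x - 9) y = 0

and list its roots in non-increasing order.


Divide by x^2 to reach normal form y'' + P_1(x) y' + P_2(x) y = 0 with P_1(x) = 1/x and P_2(x) = -3 - 3/x - 9/x^2.
x = 0 is a singular point because the y'-coefficient 1/x has a pole at x = 0 and the y-coefficient -3 - 3/x - 9/x^2 has a pole at x = 0.
It is a regular singular point because x P_1(x) = p(x) = 1 and x^2 P_2(x) = q(x) = -3x^2 - 3x - 9 are polynomials, hence analytic at x = 0.
p(0) = 1,  q(0) = -9.
Indicial equation: r(r-1) + p(0) r + q(0) = 0, i.e. r^2 + (p(0) - 1) r + q(0) = 0, i.e. r^2 - 9 = 0.
Discriminant: (0)^2 - 4(-9) = 36, so r = (0 ± 6)/2.
Solving: r_1 = 3, r_2 = -3.

indicial: r^2 - 9 = 0; roots r_1 = 3, r_2 = -3


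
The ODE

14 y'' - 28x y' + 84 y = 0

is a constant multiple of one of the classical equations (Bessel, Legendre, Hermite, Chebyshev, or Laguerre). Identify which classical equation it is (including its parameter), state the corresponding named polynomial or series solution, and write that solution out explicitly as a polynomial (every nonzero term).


All three coefficients share the factor 14; dividing through by 14 gives  y'' - 2x y' + 6 y = 0.
This matches the Hermite equation y'' - 2x y' + 2n y = 0 with 2n = 6, so n = 3; the polynomial solution is H_3(x).
With y = sum_k a_k x^k, matching x^k gives (k+2)(k+1) a_{k+2} = 2(k - n) a_k = 2(k - 3) a_k. The right side vanishes at k = 3, so the series with the parity of 3 terminates at degree 3.
Standard normalization: leading coefficient of H_n is 2^n, so a_3 = 2^3 = 8. Work downward with a_k = (k+1)(k+2) a_{k+2} / (2(k - n)):
  a_1 = (2)(3)(8) / (2(1 - 3)) = 48/(-4) = -12
Hence H_3(x) = 8 x^3 - 12 x.

H_3(x); series = 8 x^3 - 12 x


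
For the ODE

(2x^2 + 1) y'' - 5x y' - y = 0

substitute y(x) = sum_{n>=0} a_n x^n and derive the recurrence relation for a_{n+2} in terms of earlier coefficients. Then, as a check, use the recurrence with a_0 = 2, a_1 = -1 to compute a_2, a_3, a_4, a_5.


Substitute y = sum_n a_n x^n.
(1 + 2 x^2) y'' contributes (n+2)(n+1) a_{n+2} + 2 n(n-1) a_n at x^n.
-5 x y'(x) contributes -5 n a_n at x^n.
-y(x) contributes -1 a_n at x^n.
Matching x^n: (n+2)(n+1) a_{n+2} + (2 n(n-1) - 5 n - 1) a_n = 0.
Thus a_{n+2} = (-2 n(n-1) + 5 n + 1) / ((n+1)(n+2)) * a_n.

Check with a_0 = 2, a_1 = -1 (apply the recurrence for n = 0, 1, 2, 3): a_0 = 2, a_1 = -1, a_2 = 1, a_3 = -1, a_4 = 7/12, a_5 = -1/5.

a_(n+2) = (-2 n(n-1) + 5 n + 1) / ((n+1)(n+2)) * a_n; check: a_0 = 2, a_1 = -1, a_2 = 1, a_3 = -1, a_4 = 7/12, a_5 = -1/5


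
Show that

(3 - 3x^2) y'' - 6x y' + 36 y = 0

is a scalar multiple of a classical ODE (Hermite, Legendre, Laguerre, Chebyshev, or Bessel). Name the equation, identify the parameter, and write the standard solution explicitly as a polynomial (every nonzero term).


All three coefficients share the factor 3; dividing through by 3 gives  (1 - x^2) y'' - 2x y' + 12 y = 0.
This matches the Legendre equation (1 - x^2) y'' - 2x y' + n(n+1) y = 0 (note the -2x y' term) with n(n+1) = 12, so n = 3; the polynomial solution is P_3(x).
With y = sum_k a_k x^k, matching x^k gives (k+2)(k+1) a_{k+2} = [k(k+1) - n(n+1)] a_k = (k - 3)(k + 4) a_k. The right side vanishes at k = 3, so the series with the parity of 3 terminates at degree 3.
Standard normalization (P_n(1) = 1): leading coefficient (2n)!/(2^n (n!)^2) = 720/(8*36) = 5/2, so a_3 = 5/2. Work downward with a_k = (k+1)(k+2) a_{k+2} / ((k - 3)(k + 4)):
  a_1 = (2)(3)(5/2) / ((1 - 3)(1 + 4)) = 15/(-10) = -3/2
Hence P_3(x) = 5 x^3/2 - 3 x/2.

P_3(x); series = 5 x^3/2 - 3 x/2


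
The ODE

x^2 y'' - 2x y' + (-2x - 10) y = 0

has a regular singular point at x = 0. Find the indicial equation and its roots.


Divide by x^2 to reach normal form y'' + P_1(x) y' + P_2(x) y = 0 with P_1(x) = -2/x and P_2(x) = -2/x - 10/x^2.
x = 0 is a singular point because the y'-coefficient -2/x has a pole at x = 0 and the y-coefficient -2/x - 10/x^2 has a pole at x = 0.
It is a regular singular point because x P_1(x) = p(x) = -2 and x^2 P_2(x) = q(x) = -2x - 10 are polynomials, hence analytic at x = 0.
p(0) = -2,  q(0) = -10.
Indicial equation: r(r-1) + p(0) r + q(0) = 0, i.e. r^2 + (p(0) - 1) r + q(0) = 0, i.e. r^2 - 3 r - 10 = 0.
Discriminant: (-3)^2 - 4(-10) = 49, so r = (3 ± 7)/2.
Solving: r_1 = 5, r_2 = -2.

indicial: r^2 - 3 r - 10 = 0; roots r_1 = 5, r_2 = -2


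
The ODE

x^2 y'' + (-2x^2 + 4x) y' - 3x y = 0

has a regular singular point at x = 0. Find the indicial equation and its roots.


Divide by x^2 to reach normal form y'' + P_1(x) y' + P_2(x) y = 0 with P_1(x) = -2 + 4/x and P_2(x) = -3/x.
x = 0 is a singular point because the y'-coefficient -2 + 4/x has a pole at x = 0 and the y-coefficient -3/x has a pole at x = 0.
It is a regular singular point because x P_1(x) = p(x) = 4 - 2x and x^2 P_2(x) = q(x) = -3x are polynomials, hence analytic at x = 0.
p(0) = 4,  q(0) = 0.
Indicial equation: r(r-1) + p(0) r + q(0) = 0, i.e. r^2 + (p(0) - 1) r + q(0) = 0, i.e. r^2 + 3 r = 0.
Discriminant: (3)^2 - 4(0) = 9, so r = (-3 ± 3)/2.
Solving: r_1 = 0, r_2 = -3.

indicial: r^2 + 3 r = 0; roots r_1 = 0, r_2 = -3


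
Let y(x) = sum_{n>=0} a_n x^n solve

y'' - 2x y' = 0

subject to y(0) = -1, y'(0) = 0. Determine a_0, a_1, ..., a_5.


Ansatz: y(x) = sum_{n>=0} a_n x^n, so y'(x) = sum_{n>=1} n a_n x^(n-1) and y''(x) = sum_{n>=2} n(n-1) a_n x^(n-2).
Substitute into P(x) y'' + Q(x) y' + R(x) y = 0 with P(x) = 1, Q(x) = -2x, R(x) = 0, and match powers of x.
Initial conditions: a_0 = -1, a_1 = 0.
Setting the coefficient of each power of x to zero and solving order by order (substituting the coefficients already found):
  x^0: 2 a_2 = 0  ->  a_2 = 0
  x^1: 6 a_3 - 2 a_1 = 0  ->  6 a_3 = 2 a_1 = 0  ->  a_3 = 0
  x^2: 12 a_4 - 4 a_2 = 0  ->  12 a_4 = 4 a_2 = 0  ->  a_4 = 0
  x^3: 20 a_5 - 6 a_3 = 0  ->  20 a_5 = 6 a_3 = 0  ->  a_5 = 0
Truncated series: y(x) = -1 + O(x^6).

a_0 = -1; a_1 = 0; a_2 = 0; a_3 = 0; a_4 = 0; a_5 = 0


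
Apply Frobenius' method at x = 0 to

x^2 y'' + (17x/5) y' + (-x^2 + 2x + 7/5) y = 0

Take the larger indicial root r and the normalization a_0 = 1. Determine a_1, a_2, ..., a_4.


Write in Frobenius form y'' + (p(x)/x) y' + (q(x)/x^2) y = 0:
  p(x) = 17/5,  q(x) = -x^2 + 2x + 7/5.
Indicial equation: r(r-1) + (17/5) r + (7/5) = 0 -> roots r_1 = -1, r_2 = -7/5.
Take r = r_1 = -1. Let y(x) = x^r sum_{n>=0} a_n x^n with a_0 = 1.
Substitute y = x^r sum a_n x^n and match x^{r+n}. The recurrence is
  D(n) a_n + 2 a_{n-1} - 1 a_{n-2} = 0,  where D(n) = (r+n)(r+n-1) + (17/5)(r+n) + (7/5).
  a_n = [-2 a_{n-1} + 1 a_{n-2}] / D(n).
Since the indicial polynomial factors as (r - r_1)(r - r_2), D(n) = (r_1 + n - r_1)(r_1 + n - r_2) = n(n + 2/5).
Evaluating step by step (a_0 = 1):
  n = 1: D(1) = 1(1 + 2/5) = 7/5; numerator = -2(1) = -2; a_1 = (-2)/(7/5) = -10/7
  n = 2: D(2) = 2(2 + 2/5) = 24/5; numerator = -2(-10/7) + 1(1) = 27/7; a_2 = (27/7)/(24/5) = 45/56
  n = 3: D(3) = 3(3 + 2/5) = 51/5; numerator = -2(45/56) + 1(-10/7) = -85/28; a_3 = (-85/28)/(51/5) = -25/84
  n = 4: D(4) = 4(4 + 2/5) = 88/5; numerator = -2(-25/84) + 1(45/56) = 235/168; a_4 = (235/168)/(88/5) = 1175/14784

r = -1; a_0 = 1; a_1 = -10/7; a_2 = 45/56; a_3 = -25/84; a_4 = 1175/14784


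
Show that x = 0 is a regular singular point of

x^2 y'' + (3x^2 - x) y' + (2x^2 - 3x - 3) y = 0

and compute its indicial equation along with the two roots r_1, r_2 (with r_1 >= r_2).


Divide by x^2 to reach normal form y'' + P_1(x) y' + P_2(x) y = 0 with P_1(x) = 3 - 1/x and P_2(x) = 2 - 3/x - 3/x^2.
x = 0 is a singular point because the y'-coefficient 3 - 1/x has a pole at x = 0 and the y-coefficient 2 - 3/x - 3/x^2 has a pole at x = 0.
It is a regular singular point because x P_1(x) = p(x) = 3x - 1 and x^2 P_2(x) = q(x) = 2x^2 - 3x - 3 are polynomials, hence analytic at x = 0.
p(0) = -1,  q(0) = -3.
Indicial equation: r(r-1) + p(0) r + q(0) = 0, i.e. r^2 + (p(0) - 1) r + q(0) = 0, i.e. r^2 - 2 r - 3 = 0.
Discriminant: (-2)^2 - 4(-3) = 16, so r = (2 ± 4)/2.
Solving: r_1 = 3, r_2 = -1.

indicial: r^2 - 2 r - 3 = 0; roots r_1 = 3, r_2 = -1


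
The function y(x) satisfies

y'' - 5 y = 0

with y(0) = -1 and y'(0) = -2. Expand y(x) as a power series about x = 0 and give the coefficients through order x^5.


Ansatz: y(x) = sum_{n>=0} a_n x^n, so y'(x) = sum_{n>=1} n a_n x^(n-1) and y''(x) = sum_{n>=2} n(n-1) a_n x^(n-2).
Substitute into P(x) y'' + Q(x) y' + R(x) y = 0 with P(x) = 1, Q(x) = 0, R(x) = -5, and match powers of x.
Initial conditions: a_0 = -1, a_1 = -2.
Setting the coefficient of each power of x to zero and solving order by order (substituting the coefficients already found):
  x^0: 2 a_2 - 5 a_0 = 0  ->  2 a_2 = 5 a_0 = -5  ->  a_2 = -5/2
  x^1: 6 a_3 - 5 a_1 = 0  ->  6 a_3 = 5 a_1 = -10  ->  a_3 = -5/3
  x^2: 12 a_4 - 5 a_2 = 0  ->  12 a_4 = 5 a_2 = -25/2  ->  a_4 = -25/24
  x^3: 20 a_5 - 5 a_3 = 0  ->  20 a_5 = 5 a_3 = -25/3  ->  a_5 = -5/12
Truncated series: y(x) = -1 - 2 x - (5/2) x^2 - (5/3) x^3 - (25/24) x^4 - (5/12) x^5 + O(x^6).

a_0 = -1; a_1 = -2; a_2 = -5/2; a_3 = -5/3; a_4 = -25/24; a_5 = -5/12


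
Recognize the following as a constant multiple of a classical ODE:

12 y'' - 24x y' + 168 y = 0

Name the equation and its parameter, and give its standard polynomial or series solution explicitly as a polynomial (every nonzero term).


All three coefficients share the factor 12; dividing through by 12 gives  y'' - 2x y' + 14 y = 0.
This matches the Hermite equation y'' - 2x y' + 2n y = 0 with 2n = 14, so n = 7; the polynomial solution is H_7(x).
With y = sum_k a_k x^k, matching x^k gives (k+2)(k+1) a_{k+2} = 2(k - n) a_k = 2(k - 7) a_k. The right side vanishes at k = 7, so the series with the parity of 7 terminates at degree 7.
Standard normalization: leading coefficient of H_n is 2^n, so a_7 = 2^7 = 128. Work downward with a_k = (k+1)(k+2) a_{k+2} / (2(k - n)):
  a_5 = (6)(7)(128) / (2(5 - 7)) = 5376/(-4) = -1344
  a_3 = (4)(5)(-1344) / (2(3 - 7)) = -26880/(-8) = 3360
  a_1 = (2)(3)(3360) / (2(1 - 7)) = 20160/(-12) = -1680
Hence H_7(x) = 128 x^7 - 1344 x^5 + 3360 x^3 - 1680 x.

H_7(x); series = 128 x^7 - 1344 x^5 + 3360 x^3 - 1680 x


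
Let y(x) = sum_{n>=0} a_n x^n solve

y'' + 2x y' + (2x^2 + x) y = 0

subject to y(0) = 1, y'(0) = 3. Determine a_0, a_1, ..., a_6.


Ansatz: y(x) = sum_{n>=0} a_n x^n, so y'(x) = sum_{n>=1} n a_n x^(n-1) and y''(x) = sum_{n>=2} n(n-1) a_n x^(n-2).
Substitute into P(x) y'' + Q(x) y' + R(x) y = 0 with P(x) = 1, Q(x) = 2x, R(x) = 2x^2 + x, and match powers of x.
Initial conditions: a_0 = 1, a_1 = 3.
Setting the coefficient of each power of x to zero and solving order by order (substituting the coefficients already found):
  x^0: 2 a_2 = 0  ->  a_2 = 0
  x^1: 6 a_3 + 2 a_1 + a_0 = 0  ->  6 a_3 = -2 a_1 - a_0 = -7  ->  a_3 = -7/6
  x^2: 12 a_4 + 4 a_2 + a_1 + 2 a_0 = 0  ->  12 a_4 = -4 a_2 - a_1 - 2 a_0 = -5  ->  a_4 = -5/12
  x^3: 20 a_5 + 6 a_3 + a_2 + 2 a_1 = 0  ->  20 a_5 = -6 a_3 - a_2 - 2 a_1 = 1  ->  a_5 = 1/20
  x^4: 30 a_6 + 8 a_4 + a_3 + 2 a_2 = 0  ->  30 a_6 = -8 a_4 - a_3 - 2 a_2 = 9/2  ->  a_6 = 3/20
Truncated series: y(x) = 1 + 3 x - (7/6) x^3 - (5/12) x^4 + (1/20) x^5 + (3/20) x^6 + O(x^7).

a_0 = 1; a_1 = 3; a_2 = 0; a_3 = -7/6; a_4 = -5/12; a_5 = 1/20; a_6 = 3/20


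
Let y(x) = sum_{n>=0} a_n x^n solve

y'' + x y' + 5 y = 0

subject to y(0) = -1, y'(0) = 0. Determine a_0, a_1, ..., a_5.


Ansatz: y(x) = sum_{n>=0} a_n x^n, so y'(x) = sum_{n>=1} n a_n x^(n-1) and y''(x) = sum_{n>=2} n(n-1) a_n x^(n-2).
Substitute into P(x) y'' + Q(x) y' + R(x) y = 0 with P(x) = 1, Q(x) = x, R(x) = 5, and match powers of x.
Initial conditions: a_0 = -1, a_1 = 0.
Setting the coefficient of each power of x to zero and solving order by order (substituting the coefficients already found):
  x^0: 2 a_2 + 5 a_0 = 0  ->  2 a_2 = -5 a_0 = 5  ->  a_2 = 5/2
  x^1: 6 a_3 + 6 a_1 = 0  ->  6 a_3 = -6 a_1 = 0  ->  a_3 = 0
  x^2: 12 a_4 + 7 a_2 = 0  ->  12 a_4 = -7 a_2 = -35/2  ->  a_4 = -35/24
  x^3: 20 a_5 + 8 a_3 = 0  ->  20 a_5 = -8 a_3 = 0  ->  a_5 = 0
Truncated series: y(x) = -1 + (5/2) x^2 - (35/24) x^4 + O(x^6).

a_0 = -1; a_1 = 0; a_2 = 5/2; a_3 = 0; a_4 = -35/24; a_5 = 0
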